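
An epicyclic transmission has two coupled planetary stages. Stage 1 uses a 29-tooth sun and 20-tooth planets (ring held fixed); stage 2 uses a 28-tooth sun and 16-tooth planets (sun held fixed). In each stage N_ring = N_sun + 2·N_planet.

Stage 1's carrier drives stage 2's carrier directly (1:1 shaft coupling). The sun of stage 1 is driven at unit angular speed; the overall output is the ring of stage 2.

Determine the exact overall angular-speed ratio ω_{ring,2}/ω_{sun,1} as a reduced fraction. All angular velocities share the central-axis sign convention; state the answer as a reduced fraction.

Stage 1: N_ring = 29 + 2·20 = 69
Stage 1: 29(ω_s−ω_c) = −69(ω_r−ω_c),  ω_r=0, ω_s=1
Stage 1: 29(1−ω_c) = −69(0−ω_c)  ⇒  98ω_c = 29  ⇒  ω_c = 29/98
  ⇒ ω_c¹/ω_s¹ = 29/98
Stage 2: N_ring = 28 + 2·16 = 60
Stage 2: 28(ω_s−ω_c) = −60(ω_r−ω_c),  ω_s=0, ω_c=1
Stage 2: ω_r = 1 − (28/60)(0−1) = 22/15
  ⇒ ω_r²/ω_c² = 22/15
Coupling ω_c² = ω_c¹ ⇒ overall = 29/98 × 22/15 = 319/735

319/735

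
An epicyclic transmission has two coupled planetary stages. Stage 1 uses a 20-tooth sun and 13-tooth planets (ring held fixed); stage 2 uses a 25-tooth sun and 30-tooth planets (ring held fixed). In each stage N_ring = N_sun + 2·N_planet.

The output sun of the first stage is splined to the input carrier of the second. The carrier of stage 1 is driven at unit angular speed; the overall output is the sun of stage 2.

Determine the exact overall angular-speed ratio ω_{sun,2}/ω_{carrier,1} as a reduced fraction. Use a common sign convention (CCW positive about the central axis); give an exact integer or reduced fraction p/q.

363/25

Stage 1: N_ring = 20 + 2·13 = 46
Stage 1: 20(ω_s−ω_c) = −46(ω_r−ω_c),  ω_r=0, ω_c=1
Stage 1: ω_s = 1 − (46/20)(0−1) = 33/10
  ⇒ ω_s¹/ω_c¹ = 33/10
Stage 2: N_ring = 25 + 2·30 = 85
Stage 2: 25(ω_s−ω_c) = −85(ω_r−ω_c),  ω_r=0, ω_c=1
Stage 2: ω_s = 1 − (85/25)(0−1) = 22/5
  ⇒ ω_s²/ω_c² = 22/5
Coupling ω_c² = ω_s¹ ⇒ overall = 33/10 × 22/5 = 363/25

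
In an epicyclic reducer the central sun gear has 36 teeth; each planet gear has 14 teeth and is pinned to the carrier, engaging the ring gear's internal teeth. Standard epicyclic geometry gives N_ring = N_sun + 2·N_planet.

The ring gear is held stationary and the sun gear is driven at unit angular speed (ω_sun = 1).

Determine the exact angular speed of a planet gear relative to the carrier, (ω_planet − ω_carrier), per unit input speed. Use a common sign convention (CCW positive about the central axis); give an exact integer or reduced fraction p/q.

-288/175

N_ring = 36 + 2·14 = 64
36(ω_s−ω_c) = −64(ω_r−ω_c),  ω_r=0, ω_s=1
36(1−ω_c) = −64(0−ω_c)  ⇒  100ω_c = 36  ⇒  ω_c = 9/25
sun–planet: 36·(1−9/25) = −14·(ω_p−ω_c)  ⇒  ω_p−ω_c = −(36/14)·(16/25) = -288/175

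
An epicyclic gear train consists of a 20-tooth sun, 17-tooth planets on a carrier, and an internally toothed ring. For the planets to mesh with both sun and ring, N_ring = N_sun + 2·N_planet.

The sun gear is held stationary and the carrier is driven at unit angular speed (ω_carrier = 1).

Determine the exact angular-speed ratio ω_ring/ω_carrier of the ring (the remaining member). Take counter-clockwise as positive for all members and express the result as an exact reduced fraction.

37/27

N_ring = 20 + 2·17 = 54
20(ω_s−ω_c) = −54(ω_r−ω_c),  ω_s=0, ω_c=1
ω_r = 1 − (20/54)(0−1) = 37/27
ω_r/ω_c = 37/27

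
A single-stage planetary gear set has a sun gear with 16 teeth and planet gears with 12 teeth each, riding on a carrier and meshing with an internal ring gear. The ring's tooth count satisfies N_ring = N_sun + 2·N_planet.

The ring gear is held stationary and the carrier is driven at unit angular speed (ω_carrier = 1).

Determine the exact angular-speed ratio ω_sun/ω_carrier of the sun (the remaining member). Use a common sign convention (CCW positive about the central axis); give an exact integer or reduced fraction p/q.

N_ring = 16 + 2·12 = 40
16(ω_s−ω_c) = −40(ω_r−ω_c),  ω_r=0, ω_c=1
ω_s = 1 − (40/16)(0−1) = 7/2
ω_s/ω_c = 7/2

7/2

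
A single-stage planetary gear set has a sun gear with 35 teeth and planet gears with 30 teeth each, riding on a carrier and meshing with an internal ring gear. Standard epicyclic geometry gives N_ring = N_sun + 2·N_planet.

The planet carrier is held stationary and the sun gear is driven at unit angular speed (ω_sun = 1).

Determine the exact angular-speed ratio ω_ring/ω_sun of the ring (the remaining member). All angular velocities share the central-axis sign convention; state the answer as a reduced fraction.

-7/19

N_ring = 35 + 2·30 = 95
35(ω_s−ω_c) = −95(ω_r−ω_c),  ω_c=0, ω_s=1
ω_r = 0 − (35/95)(1−0) = -7/19
ω_r/ω_s = -7/19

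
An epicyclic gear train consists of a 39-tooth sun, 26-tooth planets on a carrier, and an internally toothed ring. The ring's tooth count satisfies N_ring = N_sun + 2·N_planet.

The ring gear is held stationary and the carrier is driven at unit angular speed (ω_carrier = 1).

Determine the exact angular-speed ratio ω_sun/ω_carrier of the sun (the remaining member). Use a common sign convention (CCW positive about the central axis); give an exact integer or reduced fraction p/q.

10/3

N_ring = 39 + 2·26 = 91
39(ω_s−ω_c) = −91(ω_r−ω_c),  ω_r=0, ω_c=1
ω_s = 1 − (91/39)(0−1) = 10/3
ω_s/ω_c = 10/3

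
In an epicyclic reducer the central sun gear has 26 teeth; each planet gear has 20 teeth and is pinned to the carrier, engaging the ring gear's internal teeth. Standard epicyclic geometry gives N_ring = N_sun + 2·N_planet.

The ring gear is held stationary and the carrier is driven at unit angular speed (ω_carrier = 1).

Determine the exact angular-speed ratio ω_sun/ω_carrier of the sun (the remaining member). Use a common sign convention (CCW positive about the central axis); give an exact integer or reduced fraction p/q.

N_ring = 26 + 2·20 = 66
26(ω_s−ω_c) = −66(ω_r−ω_c),  ω_r=0, ω_c=1
ω_s = 1 − (66/26)(0−1) = 46/13
ω_s/ω_c = 46/13

46/13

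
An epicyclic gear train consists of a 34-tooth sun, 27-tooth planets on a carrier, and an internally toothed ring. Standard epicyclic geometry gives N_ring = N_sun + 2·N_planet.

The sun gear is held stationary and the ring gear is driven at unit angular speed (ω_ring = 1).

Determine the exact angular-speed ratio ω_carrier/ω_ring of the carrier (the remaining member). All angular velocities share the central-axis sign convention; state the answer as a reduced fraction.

N_ring = 34 + 2·27 = 88
34(ω_s−ω_c) = −88(ω_r−ω_c),  ω_s=0, ω_r=1
34(0−ω_c) = −88(1−ω_c)  ⇒  122ω_c = 88  ⇒  ω_c = 44/61
ω_c/ω_r = 44/61

44/61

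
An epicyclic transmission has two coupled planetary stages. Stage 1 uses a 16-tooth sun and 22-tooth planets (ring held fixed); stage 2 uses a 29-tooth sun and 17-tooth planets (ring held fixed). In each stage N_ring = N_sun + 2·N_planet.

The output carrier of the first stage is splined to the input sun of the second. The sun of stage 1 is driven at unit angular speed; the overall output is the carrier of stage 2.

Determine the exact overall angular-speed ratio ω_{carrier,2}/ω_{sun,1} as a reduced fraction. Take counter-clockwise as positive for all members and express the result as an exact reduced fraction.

Stage 1: N_ring = 16 + 2·22 = 60
Stage 1: 16(ω_s−ω_c) = −60(ω_r−ω_c),  ω_r=0, ω_s=1
Stage 1: 16(1−ω_c) = −60(0−ω_c)  ⇒  76ω_c = 16  ⇒  ω_c = 4/19
  ⇒ ω_c¹/ω_s¹ = 4/19
Stage 2: N_ring = 29 + 2·17 = 63
Stage 2: 29(ω_s−ω_c) = −63(ω_r−ω_c),  ω_r=0, ω_s=1
Stage 2: 29(1−ω_c) = −63(0−ω_c)  ⇒  92ω_c = 29  ⇒  ω_c = 29/92
  ⇒ ω_c²/ω_s² = 29/92
Coupling ω_s² = ω_c¹ ⇒ overall = 4/19 × 29/92 = 29/437

29/437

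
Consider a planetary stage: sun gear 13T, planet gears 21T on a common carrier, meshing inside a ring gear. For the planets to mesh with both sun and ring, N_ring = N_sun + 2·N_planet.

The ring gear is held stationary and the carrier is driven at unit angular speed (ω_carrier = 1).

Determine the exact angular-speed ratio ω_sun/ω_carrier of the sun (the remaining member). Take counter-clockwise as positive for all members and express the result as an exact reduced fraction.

N_ring = 13 + 2·21 = 55
13(ω_s−ω_c) = −55(ω_r−ω_c),  ω_r=0, ω_c=1
ω_s = 1 − (55/13)(0−1) = 68/13
ω_s/ω_c = 68/13

68/13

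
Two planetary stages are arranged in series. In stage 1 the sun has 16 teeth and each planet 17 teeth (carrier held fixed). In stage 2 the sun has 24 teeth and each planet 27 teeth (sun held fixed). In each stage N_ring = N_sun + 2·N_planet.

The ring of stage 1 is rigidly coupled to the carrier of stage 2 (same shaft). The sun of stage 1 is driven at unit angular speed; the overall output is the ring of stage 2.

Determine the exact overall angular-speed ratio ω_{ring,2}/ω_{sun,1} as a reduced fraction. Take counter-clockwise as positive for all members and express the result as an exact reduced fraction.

-136/325

Stage 1: N_ring = 16 + 2·17 = 50
Stage 1: 16(ω_s−ω_c) = −50(ω_r−ω_c),  ω_c=0, ω_s=1
Stage 1: ω_r = 0 − (16/50)(1−0) = -8/25
  ⇒ ω_r¹/ω_s¹ = -8/25
Stage 2: N_ring = 24 + 2·27 = 78
Stage 2: 24(ω_s−ω_c) = −78(ω_r−ω_c),  ω_s=0, ω_c=1
Stage 2: ω_r = 1 − (24/78)(0−1) = 17/13
  ⇒ ω_r²/ω_c² = 17/13
Coupling ω_c² = ω_r¹ ⇒ overall = -8/25 × 17/13 = -136/325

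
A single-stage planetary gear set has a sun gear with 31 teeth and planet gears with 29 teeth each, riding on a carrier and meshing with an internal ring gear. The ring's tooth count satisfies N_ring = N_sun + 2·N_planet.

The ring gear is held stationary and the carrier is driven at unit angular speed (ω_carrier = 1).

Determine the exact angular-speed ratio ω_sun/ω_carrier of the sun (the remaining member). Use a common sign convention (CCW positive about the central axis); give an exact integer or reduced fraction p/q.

N_ring = 31 + 2·29 = 89
31(ω_s−ω_c) = −89(ω_r−ω_c),  ω_r=0, ω_c=1
ω_s = 1 − (89/31)(0−1) = 120/31
ω_s/ω_c = 120/31

120/31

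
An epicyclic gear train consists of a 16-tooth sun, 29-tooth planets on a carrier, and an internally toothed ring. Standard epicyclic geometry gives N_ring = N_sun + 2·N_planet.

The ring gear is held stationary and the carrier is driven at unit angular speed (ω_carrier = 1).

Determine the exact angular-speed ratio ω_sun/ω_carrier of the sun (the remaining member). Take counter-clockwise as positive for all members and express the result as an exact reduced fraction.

N_ring = 16 + 2·29 = 74
16(ω_s−ω_c) = −74(ω_r−ω_c),  ω_r=0, ω_c=1
ω_s = 1 − (74/16)(0−1) = 45/8
ω_s/ω_c = 45/8

45/8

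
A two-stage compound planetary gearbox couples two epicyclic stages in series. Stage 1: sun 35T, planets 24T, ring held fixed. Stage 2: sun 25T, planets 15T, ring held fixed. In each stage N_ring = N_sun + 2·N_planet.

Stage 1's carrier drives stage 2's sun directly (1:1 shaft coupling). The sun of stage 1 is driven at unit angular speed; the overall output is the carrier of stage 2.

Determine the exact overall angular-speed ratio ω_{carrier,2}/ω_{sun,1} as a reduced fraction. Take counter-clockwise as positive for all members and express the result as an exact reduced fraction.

Stage 1: N_ring = 35 + 2·24 = 83
Stage 1: 35(ω_s−ω_c) = −83(ω_r−ω_c),  ω_r=0, ω_s=1
Stage 1: 35(1−ω_c) = −83(0−ω_c)  ⇒  118ω_c = 35  ⇒  ω_c = 35/118
  ⇒ ω_c¹/ω_s¹ = 35/118
Stage 2: N_ring = 25 + 2·15 = 55
Stage 2: 25(ω_s−ω_c) = −55(ω_r−ω_c),  ω_r=0, ω_s=1
Stage 2: 25(1−ω_c) = −55(0−ω_c)  ⇒  80ω_c = 25  ⇒  ω_c = 5/16
  ⇒ ω_c²/ω_s² = 5/16
Coupling ω_s² = ω_c¹ ⇒ overall = 35/118 × 5/16 = 175/1888

175/1888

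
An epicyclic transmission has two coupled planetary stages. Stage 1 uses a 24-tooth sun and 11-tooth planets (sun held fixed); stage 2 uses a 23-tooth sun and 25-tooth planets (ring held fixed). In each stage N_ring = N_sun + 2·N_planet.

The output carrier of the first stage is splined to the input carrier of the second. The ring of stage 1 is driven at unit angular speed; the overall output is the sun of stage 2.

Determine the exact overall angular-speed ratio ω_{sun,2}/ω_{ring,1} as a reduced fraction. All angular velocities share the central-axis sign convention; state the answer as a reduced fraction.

Stage 1: N_ring = 24 + 2·11 = 46
Stage 1: 24(ω_s−ω_c) = −46(ω_r−ω_c),  ω_s=0, ω_r=1
Stage 1: 24(0−ω_c) = −46(1−ω_c)  ⇒  70ω_c = 46  ⇒  ω_c = 23/35
  ⇒ ω_c¹/ω_r¹ = 23/35
Stage 2: N_ring = 23 + 2·25 = 73
Stage 2: 23(ω_s−ω_c) = −73(ω_r−ω_c),  ω_r=0, ω_c=1
Stage 2: ω_s = 1 − (73/23)(0−1) = 96/23
  ⇒ ω_s²/ω_c² = 96/23
Coupling ω_c² = ω_c¹ ⇒ overall = 23/35 × 96/23 = 96/35

96/35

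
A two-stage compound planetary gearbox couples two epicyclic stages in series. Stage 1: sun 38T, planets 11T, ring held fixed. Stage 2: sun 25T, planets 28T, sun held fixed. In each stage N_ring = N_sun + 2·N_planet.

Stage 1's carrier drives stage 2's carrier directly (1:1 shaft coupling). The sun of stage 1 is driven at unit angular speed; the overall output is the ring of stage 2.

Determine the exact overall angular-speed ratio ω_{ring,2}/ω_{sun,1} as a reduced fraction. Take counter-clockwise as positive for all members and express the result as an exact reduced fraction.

Stage 1: N_ring = 38 + 2·11 = 60
Stage 1: 38(ω_s−ω_c) = −60(ω_r−ω_c),  ω_r=0, ω_s=1
Stage 1: 38(1−ω_c) = −60(0−ω_c)  ⇒  98ω_c = 38  ⇒  ω_c = 19/49
  ⇒ ω_c¹/ω_s¹ = 19/49
Stage 2: N_ring = 25 + 2·28 = 81
Stage 2: 25(ω_s−ω_c) = −81(ω_r−ω_c),  ω_s=0, ω_c=1
Stage 2: ω_r = 1 − (25/81)(0−1) = 106/81
  ⇒ ω_r²/ω_c² = 106/81
Coupling ω_c² = ω_c¹ ⇒ overall = 19/49 × 106/81 = 2014/3969

2014/3969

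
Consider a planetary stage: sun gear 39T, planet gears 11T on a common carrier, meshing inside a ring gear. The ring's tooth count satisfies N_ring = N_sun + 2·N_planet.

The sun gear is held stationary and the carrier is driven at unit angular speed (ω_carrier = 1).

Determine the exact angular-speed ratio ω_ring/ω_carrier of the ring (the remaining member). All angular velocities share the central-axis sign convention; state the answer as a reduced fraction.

N_ring = 39 + 2·11 = 61
39(ω_s−ω_c) = −61(ω_r−ω_c),  ω_s=0, ω_c=1
ω_r = 1 − (39/61)(0−1) = 100/61
ω_r/ω_c = 100/61

100/61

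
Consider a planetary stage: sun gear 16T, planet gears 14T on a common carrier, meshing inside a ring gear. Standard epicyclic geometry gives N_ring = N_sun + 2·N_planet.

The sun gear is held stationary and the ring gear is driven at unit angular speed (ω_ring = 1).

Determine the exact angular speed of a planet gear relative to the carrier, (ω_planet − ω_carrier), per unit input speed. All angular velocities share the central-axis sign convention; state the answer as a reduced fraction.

88/105

N_ring = 16 + 2·14 = 44
16(ω_s−ω_c) = −44(ω_r−ω_c),  ω_s=0, ω_r=1
16(0−ω_c) = −44(1−ω_c)  ⇒  60ω_c = 44  ⇒  ω_c = 11/15
sun–planet: 16·(0−11/15) = −14·(ω_p−ω_c)  ⇒  ω_p−ω_c = −(16/14)·(-11/15) = 88/105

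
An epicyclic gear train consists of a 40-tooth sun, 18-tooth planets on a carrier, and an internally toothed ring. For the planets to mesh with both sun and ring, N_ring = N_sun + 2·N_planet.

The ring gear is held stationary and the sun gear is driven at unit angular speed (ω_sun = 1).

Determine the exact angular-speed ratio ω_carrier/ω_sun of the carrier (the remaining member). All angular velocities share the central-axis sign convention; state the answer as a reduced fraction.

10/29

N_ring = 40 + 2·18 = 76
40(ω_s−ω_c) = −76(ω_r−ω_c),  ω_r=0, ω_s=1
40(1−ω_c) = −76(0−ω_c)  ⇒  116ω_c = 40  ⇒  ω_c = 10/29
ω_c/ω_s = 10/29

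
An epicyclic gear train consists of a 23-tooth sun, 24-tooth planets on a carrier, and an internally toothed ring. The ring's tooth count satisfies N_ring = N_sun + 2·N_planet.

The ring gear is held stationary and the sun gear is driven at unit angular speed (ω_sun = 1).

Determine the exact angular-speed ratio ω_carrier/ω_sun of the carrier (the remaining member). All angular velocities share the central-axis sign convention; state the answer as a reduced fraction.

N_ring = 23 + 2·24 = 71
23(ω_s−ω_c) = −71(ω_r−ω_c),  ω_r=0, ω_s=1
23(1−ω_c) = −71(0−ω_c)  ⇒  94ω_c = 23  ⇒  ω_c = 23/94
ω_c/ω_s = 23/94

23/94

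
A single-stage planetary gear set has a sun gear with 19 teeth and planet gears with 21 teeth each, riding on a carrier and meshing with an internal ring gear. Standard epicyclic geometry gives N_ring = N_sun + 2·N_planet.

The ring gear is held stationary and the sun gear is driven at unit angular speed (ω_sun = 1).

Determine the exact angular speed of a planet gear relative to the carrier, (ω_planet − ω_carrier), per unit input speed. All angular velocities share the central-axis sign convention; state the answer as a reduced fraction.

-1159/1680

N_ring = 19 + 2·21 = 61
19(ω_s−ω_c) = −61(ω_r−ω_c),  ω_r=0, ω_s=1
19(1−ω_c) = −61(0−ω_c)  ⇒  80ω_c = 19  ⇒  ω_c = 19/80
sun–planet: 19·(1−19/80) = −21·(ω_p−ω_c)  ⇒  ω_p−ω_c = −(19/21)·(61/80) = -1159/1680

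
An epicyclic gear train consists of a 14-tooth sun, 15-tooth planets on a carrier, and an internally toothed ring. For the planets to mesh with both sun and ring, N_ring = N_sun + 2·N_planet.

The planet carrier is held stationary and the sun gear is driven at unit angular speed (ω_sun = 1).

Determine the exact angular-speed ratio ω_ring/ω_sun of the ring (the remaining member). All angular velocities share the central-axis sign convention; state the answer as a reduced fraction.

-7/22

N_ring = 14 + 2·15 = 44
14(ω_s−ω_c) = −44(ω_r−ω_c),  ω_c=0, ω_s=1
ω_r = 0 − (14/44)(1−0) = -7/22
ω_r/ω_s = -7/22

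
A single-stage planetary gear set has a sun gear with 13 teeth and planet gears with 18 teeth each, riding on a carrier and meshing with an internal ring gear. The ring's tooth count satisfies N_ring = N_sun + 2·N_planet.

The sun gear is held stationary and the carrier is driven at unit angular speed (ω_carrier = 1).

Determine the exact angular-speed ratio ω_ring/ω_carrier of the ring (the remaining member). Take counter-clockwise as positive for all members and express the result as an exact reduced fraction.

N_ring = 13 + 2·18 = 49
13(ω_s−ω_c) = −49(ω_r−ω_c),  ω_s=0, ω_c=1
ω_r = 1 − (13/49)(0−1) = 62/49
ω_r/ω_c = 62/49

62/49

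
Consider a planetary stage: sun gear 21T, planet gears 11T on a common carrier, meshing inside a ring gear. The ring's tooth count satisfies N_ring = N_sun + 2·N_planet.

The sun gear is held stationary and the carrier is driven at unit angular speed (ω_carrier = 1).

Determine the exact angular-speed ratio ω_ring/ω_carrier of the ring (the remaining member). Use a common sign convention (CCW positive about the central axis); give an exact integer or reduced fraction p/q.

N_ring = 21 + 2·11 = 43
21(ω_s−ω_c) = −43(ω_r−ω_c),  ω_s=0, ω_c=1
ω_r = 1 − (21/43)(0−1) = 64/43
ω_r/ω_c = 64/43

64/43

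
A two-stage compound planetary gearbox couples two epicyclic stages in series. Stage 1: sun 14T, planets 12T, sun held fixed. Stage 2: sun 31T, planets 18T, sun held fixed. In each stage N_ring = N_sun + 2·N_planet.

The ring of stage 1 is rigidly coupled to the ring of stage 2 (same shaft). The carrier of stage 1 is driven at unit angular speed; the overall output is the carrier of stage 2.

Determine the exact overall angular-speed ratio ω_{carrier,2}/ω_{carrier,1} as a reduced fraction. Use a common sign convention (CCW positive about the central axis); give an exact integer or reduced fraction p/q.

Stage 1: N_ring = 14 + 2·12 = 38
Stage 1: 14(ω_s−ω_c) = −38(ω_r−ω_c),  ω_s=0, ω_c=1
Stage 1: ω_r = 1 − (14/38)(0−1) = 26/19
  ⇒ ω_r¹/ω_c¹ = 26/19
Stage 2: N_ring = 31 + 2·18 = 67
Stage 2: 31(ω_s−ω_c) = −67(ω_r−ω_c),  ω_s=0, ω_r=1
Stage 2: 31(0−ω_c) = −67(1−ω_c)  ⇒  98ω_c = 67  ⇒  ω_c = 67/98
  ⇒ ω_c²/ω_r² = 67/98
Coupling ω_r² = ω_r¹ ⇒ overall = 26/19 × 67/98 = 871/931

871/931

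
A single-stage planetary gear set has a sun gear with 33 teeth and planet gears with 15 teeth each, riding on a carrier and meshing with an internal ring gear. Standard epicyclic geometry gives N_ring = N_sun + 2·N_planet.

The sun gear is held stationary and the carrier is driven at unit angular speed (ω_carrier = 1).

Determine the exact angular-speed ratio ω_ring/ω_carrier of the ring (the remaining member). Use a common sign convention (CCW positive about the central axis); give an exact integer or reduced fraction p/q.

N_ring = 33 + 2·15 = 63
33(ω_s−ω_c) = −63(ω_r−ω_c),  ω_s=0, ω_c=1
ω_r = 1 − (33/63)(0−1) = 32/21
ω_r/ω_c = 32/21

32/21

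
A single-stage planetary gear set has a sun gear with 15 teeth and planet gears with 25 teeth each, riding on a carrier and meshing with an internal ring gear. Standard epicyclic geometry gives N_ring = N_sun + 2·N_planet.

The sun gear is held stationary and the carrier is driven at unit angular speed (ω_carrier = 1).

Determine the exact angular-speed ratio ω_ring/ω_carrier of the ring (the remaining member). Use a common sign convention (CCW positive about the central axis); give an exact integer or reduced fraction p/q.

N_ring = 15 + 2·25 = 65
15(ω_s−ω_c) = −65(ω_r−ω_c),  ω_s=0, ω_c=1
ω_r = 1 − (15/65)(0−1) = 16/13
ω_r/ω_c = 16/13

16/13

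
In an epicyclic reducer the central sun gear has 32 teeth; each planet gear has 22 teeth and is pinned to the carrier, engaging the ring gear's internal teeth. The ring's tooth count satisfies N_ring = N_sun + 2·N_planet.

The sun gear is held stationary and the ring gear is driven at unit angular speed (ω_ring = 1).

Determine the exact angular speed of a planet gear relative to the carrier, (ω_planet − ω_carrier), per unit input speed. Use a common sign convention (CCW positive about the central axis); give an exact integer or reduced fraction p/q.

304/297

N_ring = 32 + 2·22 = 76
32(ω_s−ω_c) = −76(ω_r−ω_c),  ω_s=0, ω_r=1
32(0−ω_c) = −76(1−ω_c)  ⇒  108ω_c = 76  ⇒  ω_c = 19/27
sun–planet: 32·(0−19/27) = −22·(ω_p−ω_c)  ⇒  ω_p−ω_c = −(32/22)·(-19/27) = 304/297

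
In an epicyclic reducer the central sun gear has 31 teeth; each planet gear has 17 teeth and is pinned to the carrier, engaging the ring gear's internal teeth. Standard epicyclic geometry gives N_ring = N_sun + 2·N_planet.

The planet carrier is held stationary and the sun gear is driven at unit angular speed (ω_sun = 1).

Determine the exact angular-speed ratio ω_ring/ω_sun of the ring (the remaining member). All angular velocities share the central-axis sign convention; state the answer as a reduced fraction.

N_ring = 31 + 2·17 = 65
31(ω_s−ω_c) = −65(ω_r−ω_c),  ω_c=0, ω_s=1
ω_r = 0 − (31/65)(1−0) = -31/65
ω_r/ω_s = -31/65

-31/65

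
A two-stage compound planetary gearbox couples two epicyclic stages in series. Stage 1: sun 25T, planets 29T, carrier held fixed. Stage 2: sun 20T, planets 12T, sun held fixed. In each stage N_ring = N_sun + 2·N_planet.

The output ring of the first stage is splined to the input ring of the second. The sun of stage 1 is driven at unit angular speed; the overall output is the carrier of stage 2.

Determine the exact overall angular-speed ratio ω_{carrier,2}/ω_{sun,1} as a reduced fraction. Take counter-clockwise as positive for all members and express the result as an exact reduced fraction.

Stage 1: N_ring = 25 + 2·29 = 83
Stage 1: 25(ω_s−ω_c) = −83(ω_r−ω_c),  ω_c=0, ω_s=1
Stage 1: ω_r = 0 − (25/83)(1−0) = -25/83
  ⇒ ω_r¹/ω_s¹ = -25/83
Stage 2: N_ring = 20 + 2·12 = 44
Stage 2: 20(ω_s−ω_c) = −44(ω_r−ω_c),  ω_s=0, ω_r=1
Stage 2: 20(0−ω_c) = −44(1−ω_c)  ⇒  64ω_c = 44  ⇒  ω_c = 11/16
  ⇒ ω_c²/ω_r² = 11/16
Coupling ω_r² = ω_r¹ ⇒ overall = -25/83 × 11/16 = -275/1328

-275/1328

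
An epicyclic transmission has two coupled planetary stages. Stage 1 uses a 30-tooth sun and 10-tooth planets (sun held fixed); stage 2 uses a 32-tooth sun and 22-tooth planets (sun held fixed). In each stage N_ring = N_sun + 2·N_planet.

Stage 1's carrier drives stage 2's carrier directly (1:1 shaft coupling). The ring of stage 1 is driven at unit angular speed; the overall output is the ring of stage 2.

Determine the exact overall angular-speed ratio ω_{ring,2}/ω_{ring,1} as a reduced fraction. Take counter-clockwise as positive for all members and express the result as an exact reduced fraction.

135/152

Stage 1: N_ring = 30 + 2·10 = 50
Stage 1: 30(ω_s−ω_c) = −50(ω_r−ω_c),  ω_s=0, ω_r=1
Stage 1: 30(0−ω_c) = −50(1−ω_c)  ⇒  80ω_c = 50  ⇒  ω_c = 5/8
  ⇒ ω_c¹/ω_r¹ = 5/8
Stage 2: N_ring = 32 + 2·22 = 76
Stage 2: 32(ω_s−ω_c) = −76(ω_r−ω_c),  ω_s=0, ω_c=1
Stage 2: ω_r = 1 − (32/76)(0−1) = 27/19
  ⇒ ω_r²/ω_c² = 27/19
Coupling ω_c² = ω_c¹ ⇒ overall = 5/8 × 27/19 = 135/152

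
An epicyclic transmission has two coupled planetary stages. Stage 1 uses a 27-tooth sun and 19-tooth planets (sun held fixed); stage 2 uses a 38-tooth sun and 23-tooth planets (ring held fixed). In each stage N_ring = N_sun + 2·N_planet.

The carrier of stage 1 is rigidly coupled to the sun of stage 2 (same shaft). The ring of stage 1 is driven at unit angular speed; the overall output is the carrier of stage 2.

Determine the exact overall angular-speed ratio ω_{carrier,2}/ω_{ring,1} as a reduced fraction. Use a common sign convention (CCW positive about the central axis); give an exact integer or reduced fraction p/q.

Stage 1: N_ring = 27 + 2·19 = 65
Stage 1: 27(ω_s−ω_c) = −65(ω_r−ω_c),  ω_s=0, ω_r=1
Stage 1: 27(0−ω_c) = −65(1−ω_c)  ⇒  92ω_c = 65  ⇒  ω_c = 65/92
  ⇒ ω_c¹/ω_r¹ = 65/92
Stage 2: N_ring = 38 + 2·23 = 84
Stage 2: 38(ω_s−ω_c) = −84(ω_r−ω_c),  ω_r=0, ω_s=1
Stage 2: 38(1−ω_c) = −84(0−ω_c)  ⇒  122ω_c = 38  ⇒  ω_c = 19/61
  ⇒ ω_c²/ω_s² = 19/61
Coupling ω_s² = ω_c¹ ⇒ overall = 65/92 × 19/61 = 1235/5612

1235/5612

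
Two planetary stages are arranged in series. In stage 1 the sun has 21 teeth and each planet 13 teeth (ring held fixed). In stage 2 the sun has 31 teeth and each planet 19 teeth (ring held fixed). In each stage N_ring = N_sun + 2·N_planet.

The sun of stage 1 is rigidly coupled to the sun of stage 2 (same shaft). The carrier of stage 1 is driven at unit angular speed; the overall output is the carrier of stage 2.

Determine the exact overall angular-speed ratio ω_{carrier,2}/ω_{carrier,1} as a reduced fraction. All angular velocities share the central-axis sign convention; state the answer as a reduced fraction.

Stage 1: N_ring = 21 + 2·13 = 47
Stage 1: 21(ω_s−ω_c) = −47(ω_r−ω_c),  ω_r=0, ω_c=1
Stage 1: ω_s = 1 − (47/21)(0−1) = 68/21
  ⇒ ω_s¹/ω_c¹ = 68/21
Stage 2: N_ring = 31 + 2·19 = 69
Stage 2: 31(ω_s−ω_c) = −69(ω_r−ω_c),  ω_r=0, ω_s=1
Stage 2: 31(1−ω_c) = −69(0−ω_c)  ⇒  100ω_c = 31  ⇒  ω_c = 31/100
  ⇒ ω_c²/ω_s² = 31/100
Coupling ω_s² = ω_s¹ ⇒ overall = 68/21 × 31/100 = 527/525

527/525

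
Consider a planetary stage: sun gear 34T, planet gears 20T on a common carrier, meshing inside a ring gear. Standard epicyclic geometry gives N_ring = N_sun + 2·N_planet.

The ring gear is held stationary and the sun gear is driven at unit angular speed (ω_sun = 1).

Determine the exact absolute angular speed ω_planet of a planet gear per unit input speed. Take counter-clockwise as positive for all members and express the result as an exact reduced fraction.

-17/20

N_ring = 34 + 2·20 = 74
34(ω_s−ω_c) = −74(ω_r−ω_c),  ω_r=0, ω_s=1
34(1−ω_c) = −74(0−ω_c)  ⇒  108ω_c = 34  ⇒  ω_c = 17/54
sun–planet: 34·(1−17/54) = −20·(ω_p−ω_c)  ⇒  ω_p−ω_c = −(34/20)·(37/54) = -629/540
ω_p = 17/54 − 629/540 = -17/20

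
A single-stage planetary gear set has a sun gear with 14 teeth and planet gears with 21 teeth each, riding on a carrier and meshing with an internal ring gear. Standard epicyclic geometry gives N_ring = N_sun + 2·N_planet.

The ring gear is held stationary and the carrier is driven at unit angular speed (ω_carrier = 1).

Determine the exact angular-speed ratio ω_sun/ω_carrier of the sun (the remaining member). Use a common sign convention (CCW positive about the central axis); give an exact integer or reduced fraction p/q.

N_ring = 14 + 2·21 = 56
14(ω_s−ω_c) = −56(ω_r−ω_c),  ω_r=0, ω_c=1
ω_s = 1 − (56/14)(0−1) = 5
ω_s/ω_c = 5

5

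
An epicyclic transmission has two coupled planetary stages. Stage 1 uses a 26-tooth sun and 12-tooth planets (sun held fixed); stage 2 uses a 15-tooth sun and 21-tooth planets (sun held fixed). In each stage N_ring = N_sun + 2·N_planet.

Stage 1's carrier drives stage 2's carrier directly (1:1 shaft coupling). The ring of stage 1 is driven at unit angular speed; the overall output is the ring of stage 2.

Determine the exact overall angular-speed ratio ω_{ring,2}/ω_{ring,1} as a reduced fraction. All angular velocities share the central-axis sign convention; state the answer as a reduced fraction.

Stage 1: N_ring = 26 + 2·12 = 50
Stage 1: 26(ω_s−ω_c) = −50(ω_r−ω_c),  ω_s=0, ω_r=1
Stage 1: 26(0−ω_c) = −50(1−ω_c)  ⇒  76ω_c = 50  ⇒  ω_c = 25/38
  ⇒ ω_c¹/ω_r¹ = 25/38
Stage 2: N_ring = 15 + 2·21 = 57
Stage 2: 15(ω_s−ω_c) = −57(ω_r−ω_c),  ω_s=0, ω_c=1
Stage 2: ω_r = 1 − (15/57)(0−1) = 24/19
  ⇒ ω_r²/ω_c² = 24/19
Coupling ω_c² = ω_c¹ ⇒ overall = 25/38 × 24/19 = 300/361

300/361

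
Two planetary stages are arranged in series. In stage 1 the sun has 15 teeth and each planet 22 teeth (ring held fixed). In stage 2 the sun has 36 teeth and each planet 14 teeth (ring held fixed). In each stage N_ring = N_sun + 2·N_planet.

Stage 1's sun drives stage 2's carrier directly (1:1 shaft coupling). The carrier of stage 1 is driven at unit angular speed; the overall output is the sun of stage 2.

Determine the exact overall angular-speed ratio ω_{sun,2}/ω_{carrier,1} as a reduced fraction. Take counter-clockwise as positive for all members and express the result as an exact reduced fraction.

Stage 1: N_ring = 15 + 2·22 = 59
Stage 1: 15(ω_s−ω_c) = −59(ω_r−ω_c),  ω_r=0, ω_c=1
Stage 1: ω_s = 1 − (59/15)(0−1) = 74/15
  ⇒ ω_s¹/ω_c¹ = 74/15
Stage 2: N_ring = 36 + 2·14 = 64
Stage 2: 36(ω_s−ω_c) = −64(ω_r−ω_c),  ω_r=0, ω_c=1
Stage 2: ω_s = 1 − (64/36)(0−1) = 25/9
  ⇒ ω_s²/ω_c² = 25/9
Coupling ω_c² = ω_s¹ ⇒ overall = 74/15 × 25/9 = 370/27

370/27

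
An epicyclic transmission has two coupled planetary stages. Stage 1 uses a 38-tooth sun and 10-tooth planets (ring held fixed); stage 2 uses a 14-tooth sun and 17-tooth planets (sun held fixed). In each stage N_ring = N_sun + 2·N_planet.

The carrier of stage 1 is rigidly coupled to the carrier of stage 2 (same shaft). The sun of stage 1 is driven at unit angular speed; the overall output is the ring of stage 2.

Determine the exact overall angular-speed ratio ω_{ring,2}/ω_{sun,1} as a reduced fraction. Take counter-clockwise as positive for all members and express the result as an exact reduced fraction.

Stage 1: N_ring = 38 + 2·10 = 58
Stage 1: 38(ω_s−ω_c) = −58(ω_r−ω_c),  ω_r=0, ω_s=1
Stage 1: 38(1−ω_c) = −58(0−ω_c)  ⇒  96ω_c = 38  ⇒  ω_c = 19/48
  ⇒ ω_c¹/ω_s¹ = 19/48
Stage 2: N_ring = 14 + 2·17 = 48
Stage 2: 14(ω_s−ω_c) = −48(ω_r−ω_c),  ω_s=0, ω_c=1
Stage 2: ω_r = 1 − (14/48)(0−1) = 31/24
  ⇒ ω_r²/ω_c² = 31/24
Coupling ω_c² = ω_c¹ ⇒ overall = 19/48 × 31/24 = 589/1152

589/1152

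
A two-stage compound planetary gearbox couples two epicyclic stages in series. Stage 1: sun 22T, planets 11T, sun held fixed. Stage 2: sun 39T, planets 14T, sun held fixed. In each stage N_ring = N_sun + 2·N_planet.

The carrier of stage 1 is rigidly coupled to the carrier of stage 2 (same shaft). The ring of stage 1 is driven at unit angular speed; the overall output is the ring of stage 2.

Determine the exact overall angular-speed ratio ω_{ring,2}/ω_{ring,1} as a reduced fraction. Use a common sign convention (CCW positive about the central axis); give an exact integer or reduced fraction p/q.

212/201

Stage 1: N_ring = 22 + 2·11 = 44
Stage 1: 22(ω_s−ω_c) = −44(ω_r−ω_c),  ω_s=0, ω_r=1
Stage 1: 22(0−ω_c) = −44(1−ω_c)  ⇒  66ω_c = 44  ⇒  ω_c = 2/3
  ⇒ ω_c¹/ω_r¹ = 2/3
Stage 2: N_ring = 39 + 2·14 = 67
Stage 2: 39(ω_s−ω_c) = −67(ω_r−ω_c),  ω_s=0, ω_c=1
Stage 2: ω_r = 1 − (39/67)(0−1) = 106/67
  ⇒ ω_r²/ω_c² = 106/67
Coupling ω_c² = ω_c¹ ⇒ overall = 2/3 × 106/67 = 212/201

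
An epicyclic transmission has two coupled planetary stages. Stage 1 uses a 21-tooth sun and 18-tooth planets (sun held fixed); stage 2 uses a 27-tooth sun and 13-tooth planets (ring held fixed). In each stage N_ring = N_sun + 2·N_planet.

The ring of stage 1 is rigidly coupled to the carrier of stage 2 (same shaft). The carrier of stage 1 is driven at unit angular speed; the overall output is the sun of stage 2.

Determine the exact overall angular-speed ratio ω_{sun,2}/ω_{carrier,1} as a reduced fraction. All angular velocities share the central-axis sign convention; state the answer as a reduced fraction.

Stage 1: N_ring = 21 + 2·18 = 57
Stage 1: 21(ω_s−ω_c) = −57(ω_r−ω_c),  ω_s=0, ω_c=1
Stage 1: ω_r = 1 − (21/57)(0−1) = 26/19
  ⇒ ω_r¹/ω_c¹ = 26/19
Stage 2: N_ring = 27 + 2·13 = 53
Stage 2: 27(ω_s−ω_c) = −53(ω_r−ω_c),  ω_r=0, ω_c=1
Stage 2: ω_s = 1 − (53/27)(0−1) = 80/27
  ⇒ ω_s²/ω_c² = 80/27
Coupling ω_c² = ω_r¹ ⇒ overall = 26/19 × 80/27 = 2080/513

2080/513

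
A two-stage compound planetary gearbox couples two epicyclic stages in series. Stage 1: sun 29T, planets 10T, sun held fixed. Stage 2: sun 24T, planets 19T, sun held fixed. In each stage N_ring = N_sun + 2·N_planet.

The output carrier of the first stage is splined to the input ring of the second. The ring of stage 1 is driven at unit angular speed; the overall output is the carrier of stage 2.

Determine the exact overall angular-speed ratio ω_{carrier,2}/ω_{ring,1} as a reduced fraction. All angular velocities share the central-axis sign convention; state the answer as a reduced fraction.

Stage 1: N_ring = 29 + 2·10 = 49
Stage 1: 29(ω_s−ω_c) = −49(ω_r−ω_c),  ω_s=0, ω_r=1
Stage 1: 29(0−ω_c) = −49(1−ω_c)  ⇒  78ω_c = 49  ⇒  ω_c = 49/78
  ⇒ ω_c¹/ω_r¹ = 49/78
Stage 2: N_ring = 24 + 2·19 = 62
Stage 2: 24(ω_s−ω_c) = −62(ω_r−ω_c),  ω_s=0, ω_r=1
Stage 2: 24(0−ω_c) = −62(1−ω_c)  ⇒  86ω_c = 62  ⇒  ω_c = 31/43
  ⇒ ω_c²/ω_r² = 31/43
Coupling ω_r² = ω_c¹ ⇒ overall = 49/78 × 31/43 = 1519/3354

1519/3354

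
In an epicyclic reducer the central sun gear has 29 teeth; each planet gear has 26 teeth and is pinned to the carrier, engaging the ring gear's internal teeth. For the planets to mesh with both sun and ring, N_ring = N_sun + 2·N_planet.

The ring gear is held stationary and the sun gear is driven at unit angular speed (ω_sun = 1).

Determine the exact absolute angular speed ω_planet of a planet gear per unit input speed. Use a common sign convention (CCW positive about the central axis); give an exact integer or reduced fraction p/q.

N_ring = 29 + 2·26 = 81
29(ω_s−ω_c) = −81(ω_r−ω_c),  ω_r=0, ω_s=1
29(1−ω_c) = −81(0−ω_c)  ⇒  110ω_c = 29  ⇒  ω_c = 29/110
sun–planet: 29·(1−29/110) = −26·(ω_p−ω_c)  ⇒  ω_p−ω_c = −(29/26)·(81/110) = -2349/2860
ω_p = 29/110 − 2349/2860 = -29/52

-29/52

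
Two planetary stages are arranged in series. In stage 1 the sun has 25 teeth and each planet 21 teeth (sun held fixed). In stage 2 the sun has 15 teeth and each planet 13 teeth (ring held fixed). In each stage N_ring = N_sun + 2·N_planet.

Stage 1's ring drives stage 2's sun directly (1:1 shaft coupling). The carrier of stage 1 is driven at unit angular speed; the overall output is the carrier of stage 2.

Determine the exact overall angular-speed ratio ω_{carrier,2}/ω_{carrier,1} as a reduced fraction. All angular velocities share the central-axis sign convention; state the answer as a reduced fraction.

345/938

Stage 1: N_ring = 25 + 2·21 = 67
Stage 1: 25(ω_s−ω_c) = −67(ω_r−ω_c),  ω_s=0, ω_c=1
Stage 1: ω_r = 1 − (25/67)(0−1) = 92/67
  ⇒ ω_r¹/ω_c¹ = 92/67
Stage 2: N_ring = 15 + 2·13 = 41
Stage 2: 15(ω_s−ω_c) = −41(ω_r−ω_c),  ω_r=0, ω_s=1
Stage 2: 15(1−ω_c) = −41(0−ω_c)  ⇒  56ω_c = 15  ⇒  ω_c = 15/56
  ⇒ ω_c²/ω_s² = 15/56
Coupling ω_s² = ω_r¹ ⇒ overall = 92/67 × 15/56 = 345/938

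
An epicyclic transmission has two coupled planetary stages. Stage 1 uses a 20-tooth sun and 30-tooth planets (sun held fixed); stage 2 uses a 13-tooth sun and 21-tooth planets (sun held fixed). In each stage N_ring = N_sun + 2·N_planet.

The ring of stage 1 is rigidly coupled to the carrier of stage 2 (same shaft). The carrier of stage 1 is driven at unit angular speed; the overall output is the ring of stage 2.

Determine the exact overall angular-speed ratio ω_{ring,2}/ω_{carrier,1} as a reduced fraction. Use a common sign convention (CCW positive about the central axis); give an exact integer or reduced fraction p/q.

17/11

Stage 1: N_ring = 20 + 2·30 = 80
Stage 1: 20(ω_s−ω_c) = −80(ω_r−ω_c),  ω_s=0, ω_c=1
Stage 1: ω_r = 1 − (20/80)(0−1) = 5/4
  ⇒ ω_r¹/ω_c¹ = 5/4
Stage 2: N_ring = 13 + 2·21 = 55
Stage 2: 13(ω_s−ω_c) = −55(ω_r−ω_c),  ω_s=0, ω_c=1
Stage 2: ω_r = 1 − (13/55)(0−1) = 68/55
  ⇒ ω_r²/ω_c² = 68/55
Coupling ω_c² = ω_r¹ ⇒ overall = 5/4 × 68/55 = 17/11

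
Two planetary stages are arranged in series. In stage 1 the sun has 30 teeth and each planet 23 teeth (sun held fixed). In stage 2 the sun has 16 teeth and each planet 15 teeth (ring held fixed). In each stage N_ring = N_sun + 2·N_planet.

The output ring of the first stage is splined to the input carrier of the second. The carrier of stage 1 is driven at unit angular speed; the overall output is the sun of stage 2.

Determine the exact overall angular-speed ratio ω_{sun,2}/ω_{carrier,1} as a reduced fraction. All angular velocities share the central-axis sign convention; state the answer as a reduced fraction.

Stage 1: N_ring = 30 + 2·23 = 76
Stage 1: 30(ω_s−ω_c) = −76(ω_r−ω_c),  ω_s=0, ω_c=1
Stage 1: ω_r = 1 − (30/76)(0−1) = 53/38
  ⇒ ω_r¹/ω_c¹ = 53/38
Stage 2: N_ring = 16 + 2·15 = 46
Stage 2: 16(ω_s−ω_c) = −46(ω_r−ω_c),  ω_r=0, ω_c=1
Stage 2: ω_s = 1 − (46/16)(0−1) = 31/8
  ⇒ ω_s²/ω_c² = 31/8
Coupling ω_c² = ω_r¹ ⇒ overall = 53/38 × 31/8 = 1643/304

1643/304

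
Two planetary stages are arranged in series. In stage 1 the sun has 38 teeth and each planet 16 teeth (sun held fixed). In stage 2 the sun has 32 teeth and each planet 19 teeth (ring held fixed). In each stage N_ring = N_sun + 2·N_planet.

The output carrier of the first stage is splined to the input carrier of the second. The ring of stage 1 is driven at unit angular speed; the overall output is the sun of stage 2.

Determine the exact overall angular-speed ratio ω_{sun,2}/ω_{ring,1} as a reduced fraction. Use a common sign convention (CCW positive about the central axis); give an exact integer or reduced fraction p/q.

595/288

Stage 1: N_ring = 38 + 2·16 = 70
Stage 1: 38(ω_s−ω_c) = −70(ω_r−ω_c),  ω_s=0, ω_r=1
Stage 1: 38(0−ω_c) = −70(1−ω_c)  ⇒  108ω_c = 70  ⇒  ω_c = 35/54
  ⇒ ω_c¹/ω_r¹ = 35/54
Stage 2: N_ring = 32 + 2·19 = 70
Stage 2: 32(ω_s−ω_c) = −70(ω_r−ω_c),  ω_r=0, ω_c=1
Stage 2: ω_s = 1 − (70/32)(0−1) = 51/16
  ⇒ ω_s²/ω_c² = 51/16
Coupling ω_c² = ω_c¹ ⇒ overall = 35/54 × 51/16 = 595/288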